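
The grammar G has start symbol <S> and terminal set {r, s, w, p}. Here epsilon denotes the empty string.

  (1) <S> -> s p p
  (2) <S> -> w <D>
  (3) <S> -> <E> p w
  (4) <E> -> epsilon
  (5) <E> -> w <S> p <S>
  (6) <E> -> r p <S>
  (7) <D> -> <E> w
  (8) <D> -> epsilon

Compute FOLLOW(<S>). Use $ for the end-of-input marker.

{$, p, w}

FIRST(<E>): from <E>->epsilon we get {epsilon}; from <E>->w <S> p <S> we get {w}; from <E>->r p <S> we get {r}. So FIRST(<E>) = {epsilon, r, w}.
FIRST(<S>): from <S>->s p p we get {s}; from <S>->w <D> we get {w}; from <S>-><E> p w we get {p, r, w}. So FIRST(<S>) = {p, r, s, w}.
FIRST(<D>): from <D>-><E> w we get {r, w}; from <D>->epsilon we get {epsilon}. So FIRST(<D>) = {epsilon, r, w}.
FOLLOW(<S>) includes $ since <S> is the start symbol.
FOLLOW(<E>): in <S>-><E> p w, <E> is followed by p w with FIRST {p}; in <D>-><E> w, <E> is followed by w with FIRST {w}. Thus FOLLOW(<E>) = {p, w}.
FOLLOW(<S>): in <E>->w <S> p <S> (occurrence 1), <S> is followed by p <S> with FIRST {p}; in <E>->w <S> p <S> (occurrence 2), the suffix after <S> is empty, so FOLLOW(<S>) ⊇ FOLLOW(<E>) = {p, w}; in <E>->r p <S>, the suffix after <S> is empty, so FOLLOW(<S>) ⊇ FOLLOW(<E>) = {p, w}. Thus FOLLOW(<S>) = {$, p, w}.
FOLLOW(<D>): in <S>->w <D>, the suffix after <D> is empty, so FOLLOW(<D>) ⊇ FOLLOW(<S>) = {$, p, w}. Thus FOLLOW(<D>) = {$, p, w}.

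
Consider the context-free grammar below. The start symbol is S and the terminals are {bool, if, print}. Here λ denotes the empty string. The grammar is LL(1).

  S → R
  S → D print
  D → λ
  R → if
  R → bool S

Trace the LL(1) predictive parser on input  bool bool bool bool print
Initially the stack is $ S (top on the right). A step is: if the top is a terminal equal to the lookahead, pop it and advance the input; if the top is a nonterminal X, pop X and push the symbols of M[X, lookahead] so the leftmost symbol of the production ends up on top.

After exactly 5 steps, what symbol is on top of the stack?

bool

step 1: stack=$ S  input=bool bool bool bool print $  — expand S → R
step 2: stack=$ R  input=bool bool bool bool print $  — expand R → bool S
step 3: stack=$ S bool  input=bool bool bool bool print $  — match bool
step 4: stack=$ S  input=bool bool bool print $  — expand S → R
step 5: stack=$ R  input=bool bool bool print $  — expand R → bool S
Stack after step 5: $ S bool (top = bool).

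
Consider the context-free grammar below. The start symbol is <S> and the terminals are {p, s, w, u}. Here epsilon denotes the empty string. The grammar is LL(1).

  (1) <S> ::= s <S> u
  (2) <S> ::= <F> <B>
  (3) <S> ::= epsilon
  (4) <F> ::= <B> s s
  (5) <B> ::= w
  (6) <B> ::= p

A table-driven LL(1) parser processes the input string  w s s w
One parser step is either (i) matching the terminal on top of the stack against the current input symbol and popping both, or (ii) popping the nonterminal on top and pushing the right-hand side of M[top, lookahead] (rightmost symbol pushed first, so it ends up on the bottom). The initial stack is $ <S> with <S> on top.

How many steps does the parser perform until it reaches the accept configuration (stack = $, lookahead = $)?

8

     Stack          Input      Action
  1  $ <S>          w s s w $  expand <S> ::= <F> <B>
  2  $ <B> <F>      w s s w $  expand <F> ::= <B> s s
  3  $ <B> s s <B>  w s s w $  expand <B> ::= w
  4  $ <B> s s w    w s s w $  match w
  5  $ <B> s s      s s w $    match s
  6  $ <B> s        s w $      match s
  7  $ <B>          w $        expand <B> ::= w
  8  $ w            w $        match w
Accept reached after 8 steps.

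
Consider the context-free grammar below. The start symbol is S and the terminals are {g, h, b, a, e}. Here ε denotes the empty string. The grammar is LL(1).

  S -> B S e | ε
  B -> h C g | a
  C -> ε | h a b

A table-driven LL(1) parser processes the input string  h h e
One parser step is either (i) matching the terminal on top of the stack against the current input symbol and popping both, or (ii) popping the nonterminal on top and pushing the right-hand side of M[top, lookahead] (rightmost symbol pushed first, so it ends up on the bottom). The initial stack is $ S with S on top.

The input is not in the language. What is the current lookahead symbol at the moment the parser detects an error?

e

     Stack          Input    Action
  1  $ S            h h e $  expand S -> B S e
  2  $ e S B        h h e $  expand B -> h C g
  3  $ e S g C h    h h e $  match h
  4  $ e S g C      h e $    expand C -> h a b
  5  $ e S g b a h  h e $    match h
  6  $ e S g b a    e $      error: top is terminal a but lookahead is e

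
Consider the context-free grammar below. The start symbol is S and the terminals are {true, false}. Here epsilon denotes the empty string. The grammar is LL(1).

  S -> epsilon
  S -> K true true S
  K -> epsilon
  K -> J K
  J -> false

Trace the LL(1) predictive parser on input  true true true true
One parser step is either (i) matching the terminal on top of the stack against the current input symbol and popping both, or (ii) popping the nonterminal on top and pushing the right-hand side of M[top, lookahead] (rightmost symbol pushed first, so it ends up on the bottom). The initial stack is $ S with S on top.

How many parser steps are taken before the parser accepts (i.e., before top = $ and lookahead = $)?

9

     Stack            Input                  Action
  1  $ S              true true true true $  expand S -> K true true S
  2  $ S true true K  true true true true $  expand K -> epsilon
  3  $ S true true    true true true true $  match true
  4  $ S true         true true true $       match true
  5  $ S              true true $            expand S -> K true true S
  6  $ S true true K  true true $            expand K -> epsilon
  7  $ S true true    true true $            match true
  8  $ S true         true $                 match true
  9  $ S              $                      expand S -> epsilon
Accept reached after 9 steps.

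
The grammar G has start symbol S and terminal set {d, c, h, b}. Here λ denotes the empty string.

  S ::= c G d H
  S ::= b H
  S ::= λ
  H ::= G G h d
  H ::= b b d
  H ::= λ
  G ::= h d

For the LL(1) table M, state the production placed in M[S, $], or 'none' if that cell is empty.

S ::= λ

FIRST(S) = {λ, b, c}
FIRST(G) = {h}
FIRST(H) = {λ, b, h}  (via G G h d)
FOLLOW(S) includes $ since S is the start symbol.
FOLLOW(S): S appears on no right-hand side. Thus FOLLOW(S) = {$}.
For S ::= c G d H: FIRST(c G d H) = {c}, so it goes in M[S, t] for t ∈ {c}.
For S ::= b H: FIRST(b H) = {b}, so it goes in M[S, t] for t ∈ {b}.
For S ::= λ: FIRST(λ) = {λ}, so it goes in M[S, t] for t ∈ {}; since λ ∈ FIRST, also for every t ∈ FOLLOW(S) = {$}.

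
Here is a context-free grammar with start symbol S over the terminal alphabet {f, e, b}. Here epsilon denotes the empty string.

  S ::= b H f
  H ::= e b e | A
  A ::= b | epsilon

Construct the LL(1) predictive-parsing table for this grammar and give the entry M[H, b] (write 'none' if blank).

FIRST(S) = {b}
FIRST(A) = {epsilon, b}
FIRST(H) = {epsilon, b, e}  (via A)
FOLLOW(S) includes $ since S is the start symbol.
FOLLOW(H): in S::=b H f, H is followed by f with FIRST {f}. Thus FOLLOW(H) = {f}.
For H ::= e b e: FIRST(e b e) = {e}, so it goes in M[H, t] for t ∈ {e}.
For H ::= A: FIRST(A) = {epsilon, b}, so it goes in M[H, t] for t ∈ {b}; since epsilon ∈ FIRST, also for every t ∈ FOLLOW(H) = {f}.

H ::= A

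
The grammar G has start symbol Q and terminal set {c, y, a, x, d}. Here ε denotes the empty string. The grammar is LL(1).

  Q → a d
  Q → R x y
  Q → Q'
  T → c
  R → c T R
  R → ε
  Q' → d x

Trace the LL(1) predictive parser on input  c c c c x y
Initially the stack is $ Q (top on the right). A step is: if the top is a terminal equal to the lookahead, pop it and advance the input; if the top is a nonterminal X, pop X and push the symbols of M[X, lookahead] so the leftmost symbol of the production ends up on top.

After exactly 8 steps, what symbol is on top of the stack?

c

     Stack        Input          Action
  1  $ Q          c c c c x y $  expand Q → R x y
  2  $ y x R      c c c c x y $  expand R → c T R
  3  $ y x R T c  c c c c x y $  match c
  4  $ y x R T    c c c x y $    expand T → c
  5  $ y x R c    c c c x y $    match c
  6  $ y x R      c c x y $      expand R → c T R
  7  $ y x R T c  c c x y $      match c
  8  $ y x R T    c x y $        expand T → c
Stack after step 8: $ y x R c (top = c).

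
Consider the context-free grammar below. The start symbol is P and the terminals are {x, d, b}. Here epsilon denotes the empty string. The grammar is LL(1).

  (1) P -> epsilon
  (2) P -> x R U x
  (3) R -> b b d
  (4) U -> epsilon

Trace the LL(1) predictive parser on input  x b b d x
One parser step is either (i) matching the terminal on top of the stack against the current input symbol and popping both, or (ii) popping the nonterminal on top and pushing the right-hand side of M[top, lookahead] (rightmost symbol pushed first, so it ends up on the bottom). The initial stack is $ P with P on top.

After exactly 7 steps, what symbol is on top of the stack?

x

step 1: stack=$ P  input=x b b d x $  — expand P -> x R U x
step 2: stack=$ x U R x  input=x b b d x $  — match x
step 3: stack=$ x U R  input=b b d x $  — expand R -> b b d
step 4: stack=$ x U d b b  input=b b d x $  — match b
step 5: stack=$ x U d b  input=b d x $  — match b
step 6: stack=$ x U d  input=d x $  — match d
step 7: stack=$ x U  input=x $  — expand U -> epsilon
Stack after step 7: $ x (top = x).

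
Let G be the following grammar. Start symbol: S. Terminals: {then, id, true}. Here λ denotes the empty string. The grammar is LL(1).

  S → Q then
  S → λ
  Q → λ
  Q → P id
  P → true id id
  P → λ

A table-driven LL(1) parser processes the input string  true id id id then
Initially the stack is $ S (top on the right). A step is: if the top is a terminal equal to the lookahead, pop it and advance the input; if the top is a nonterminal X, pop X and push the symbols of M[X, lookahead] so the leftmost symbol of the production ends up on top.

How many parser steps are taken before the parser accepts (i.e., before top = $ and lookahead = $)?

     Stack                 Input                 Action
  1  $ S                   true id id id then $  expand S → Q then
  2  $ then Q              true id id id then $  expand Q → P id
  3  $ then id P           true id id id then $  expand P → true id id
  4  $ then id id id true  true id id id then $  match true
  5  $ then id id id       id id id then $       match id
  6  $ then id id          id id then $          match id
  7  $ then id             id then $             match id
  8  $ then                then $                match then
Accept reached after 8 steps.

8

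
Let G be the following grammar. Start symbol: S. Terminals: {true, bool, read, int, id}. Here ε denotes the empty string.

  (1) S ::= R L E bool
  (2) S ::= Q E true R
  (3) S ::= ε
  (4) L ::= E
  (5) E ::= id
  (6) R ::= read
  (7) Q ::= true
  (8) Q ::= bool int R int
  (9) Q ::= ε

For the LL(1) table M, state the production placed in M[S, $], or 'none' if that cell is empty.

S ::= ε

FIRST(E) = {id}
FIRST(R) = {read}
FIRST(Q) = {ε, bool, true}
FIRST(S) = {ε, bool, id, read, true}  (via R L E bool, Q E true R)
FIRST(L) = {id}  (via E)
FOLLOW(S) includes $ since S is the start symbol.
FOLLOW(S): S appears on no right-hand side. Thus FOLLOW(S) = {$}.
For S ::= R L E bool: FIRST(R L E bool) = {read}, so it goes in M[S, t] for t ∈ {read}.
For S ::= Q E true R: FIRST(Q E true R) = {bool, id, true}, so it goes in M[S, t] for t ∈ {bool, id, true}.
For S ::= ε: FIRST(ε) = {ε}, so it goes in M[S, t] for t ∈ {}; since ε ∈ FIRST, also for every t ∈ FOLLOW(S) = {$}.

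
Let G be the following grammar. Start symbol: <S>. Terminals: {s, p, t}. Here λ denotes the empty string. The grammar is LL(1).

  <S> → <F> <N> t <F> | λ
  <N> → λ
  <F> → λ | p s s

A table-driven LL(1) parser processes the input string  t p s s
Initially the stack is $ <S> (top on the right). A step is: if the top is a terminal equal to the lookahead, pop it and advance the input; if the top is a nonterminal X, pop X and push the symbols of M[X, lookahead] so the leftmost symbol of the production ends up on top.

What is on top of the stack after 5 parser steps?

p

step 1: stack=$ <S>  input=t p s s $  — expand <S> → <F> <N> t <F>
step 2: stack=$ <F> t <N> <F>  input=t p s s $  — expand <F> → λ
step 3: stack=$ <F> t <N>  input=t p s s $  — expand <N> → λ
step 4: stack=$ <F> t  input=t p s s $  — match t
step 5: stack=$ <F>  input=p s s $  — expand <F> → p s s
Stack after step 5: $ s s p (top = p).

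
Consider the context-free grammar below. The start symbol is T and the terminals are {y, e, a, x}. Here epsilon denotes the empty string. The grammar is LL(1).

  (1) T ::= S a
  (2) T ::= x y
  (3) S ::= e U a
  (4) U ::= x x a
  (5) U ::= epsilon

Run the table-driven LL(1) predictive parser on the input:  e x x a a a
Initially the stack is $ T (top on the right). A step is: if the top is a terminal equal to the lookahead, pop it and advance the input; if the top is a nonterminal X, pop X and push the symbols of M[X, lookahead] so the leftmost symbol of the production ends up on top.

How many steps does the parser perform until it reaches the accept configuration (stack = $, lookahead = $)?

step 1: stack=$ T  input=e x x a a a $  — expand T ::= S a
step 2: stack=$ a S  input=e x x a a a $  — expand S ::= e U a
step 3: stack=$ a a U e  input=e x x a a a $  — match e
step 4: stack=$ a a U  input=x x a a a $  — expand U ::= x x a
step 5: stack=$ a a a x x  input=x x a a a $  — match x
step 6: stack=$ a a a x  input=x a a a $  — match x
step 7: stack=$ a a a  input=a a a $  — match a
step 8: stack=$ a a  input=a a $  — match a
step 9: stack=$ a  input=a $  — match a
Accept reached after 9 steps.

9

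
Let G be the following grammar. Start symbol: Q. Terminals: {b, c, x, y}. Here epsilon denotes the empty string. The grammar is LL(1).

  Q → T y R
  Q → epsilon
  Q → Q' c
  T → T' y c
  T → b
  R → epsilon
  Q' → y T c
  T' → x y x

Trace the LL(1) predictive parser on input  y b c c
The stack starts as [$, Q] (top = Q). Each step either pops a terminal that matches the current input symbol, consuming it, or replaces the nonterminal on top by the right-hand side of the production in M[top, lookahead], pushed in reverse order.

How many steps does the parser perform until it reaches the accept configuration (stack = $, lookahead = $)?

step 1: stack=$ Q  input=y b c c $  — expand Q → Q' c
step 2: stack=$ c Q'  input=y b c c $  — expand Q' → y T c
step 3: stack=$ c c T y  input=y b c c $  — match y
step 4: stack=$ c c T  input=b c c $  — expand T → b
step 5: stack=$ c c b  input=b c c $  — match b
step 6: stack=$ c c  input=c c $  — match c
step 7: stack=$ c  input=c $  — match c
Accept reached after 7 steps.

7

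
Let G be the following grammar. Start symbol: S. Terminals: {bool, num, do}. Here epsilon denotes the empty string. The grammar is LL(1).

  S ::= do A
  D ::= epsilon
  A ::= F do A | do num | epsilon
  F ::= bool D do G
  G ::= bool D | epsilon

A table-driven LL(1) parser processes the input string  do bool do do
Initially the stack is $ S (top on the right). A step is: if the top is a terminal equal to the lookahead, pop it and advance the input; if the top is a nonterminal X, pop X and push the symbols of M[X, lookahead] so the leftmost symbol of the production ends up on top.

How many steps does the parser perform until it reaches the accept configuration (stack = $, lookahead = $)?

      Stack               Input            Action
   1  $ S                 do bool do do $  expand S ::= do A
   2  $ A do              do bool do do $  match do
   3  $ A                 bool do do $     expand A ::= F do A
   4  $ A do F            bool do do $     expand F ::= bool D do G
   5  $ A do G do D bool  bool do do $     match bool
   6  $ A do G do D       do do $          expand D ::= epsilon
   7  $ A do G do         do do $          match do
   8  $ A do G            do $             expand G ::= epsilon
   9  $ A do              do $             match do
  10  $ A                 $                expand A ::= epsilon
Accept reached after 10 steps.

10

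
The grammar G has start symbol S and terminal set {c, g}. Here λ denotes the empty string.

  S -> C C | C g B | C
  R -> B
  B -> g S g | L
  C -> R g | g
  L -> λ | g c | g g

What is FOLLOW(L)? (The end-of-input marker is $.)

{$, g}

FIRST(L) = {λ, g}
FIRST(B) = {λ, g}  (via L)
FIRST(R) = {λ, g}  (via B)
FIRST(C) = {g}  (via R g)
FIRST(S) = {g}  (via C C, C g B, C)
FOLLOW(S) includes $ since S is the start symbol.
FOLLOW(S): in B->g S g, S is followed by g with FIRST {g}. Thus FOLLOW(S) = {$, g}.
FOLLOW(R): in C->R g, R is followed by g with FIRST {g}. Thus FOLLOW(R) = {g}.
FOLLOW(B): in S->C g B, the suffix after B is empty, so FOLLOW(B) ⊇ FOLLOW(S) = {$, g}; in R->B, the suffix after B is empty, so FOLLOW(B) ⊇ FOLLOW(R) = {g}. Thus FOLLOW(B) = {$, g}.
FOLLOW(C): in S->C C (occurrence 1), C is followed by C with FIRST {g}; in S->C C (occurrence 2), the suffix after C is empty, so FOLLOW(C) ⊇ FOLLOW(S) = {$, g}; in S->C g B, C is followed by g B with FIRST {g}; in S->C, the suffix after C is empty, so FOLLOW(C) ⊇ FOLLOW(S) = {$, g}. Thus FOLLOW(C) = {$, g}.
FOLLOW(L): in B->L, the suffix after L is empty, so FOLLOW(L) ⊇ FOLLOW(B) = {$, g}. Thus FOLLOW(L) = {$, g}.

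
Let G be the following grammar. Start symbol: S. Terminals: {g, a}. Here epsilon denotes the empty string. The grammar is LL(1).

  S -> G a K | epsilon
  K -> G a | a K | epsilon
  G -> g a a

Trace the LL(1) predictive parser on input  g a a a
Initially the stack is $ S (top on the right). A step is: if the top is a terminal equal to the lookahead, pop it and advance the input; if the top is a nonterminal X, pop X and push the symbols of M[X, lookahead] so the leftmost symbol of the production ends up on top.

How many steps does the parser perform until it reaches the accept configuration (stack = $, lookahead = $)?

7

step 1: stack=$ S  input=g a a a $  — expand S -> G a K
step 2: stack=$ K a G  input=g a a a $  — expand G -> g a a
step 3: stack=$ K a a a g  input=g a a a $  — match g
step 4: stack=$ K a a a  input=a a a $  — match a
step 5: stack=$ K a a  input=a a $  — match a
step 6: stack=$ K a  input=a $  — match a
step 7: stack=$ K  input=$  — expand K -> epsilon
Accept reached after 7 steps.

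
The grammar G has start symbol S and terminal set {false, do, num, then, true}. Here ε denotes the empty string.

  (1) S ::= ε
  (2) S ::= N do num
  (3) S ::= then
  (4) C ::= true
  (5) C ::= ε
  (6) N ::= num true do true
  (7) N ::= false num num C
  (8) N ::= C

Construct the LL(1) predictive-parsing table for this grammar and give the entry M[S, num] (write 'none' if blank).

FIRST(C): from C::=true we get {true}; from C::=ε we get {ε}. So FIRST(C) = {ε, true}.
FIRST(N): from N::=num true do true we get {num}; from N::=false num num C we get {false}; from N::=C we get {ε, true}. So FIRST(N) = {ε, false, num, true}.
FIRST(S): from S::=ε we get {ε}; from S::=N do num we get {do, false, num, true}; from S::=then we get {then}. So FIRST(S) = {ε, do, false, num, then, true}.
FOLLOW(S) includes $ since S is the start symbol.
FOLLOW(S): S appears on no right-hand side. Thus FOLLOW(S) = {$}.
For S ::= ε: FIRST(ε) = {ε}, so it goes in M[S, t] for t ∈ {}; since ε ∈ FIRST, also for every t ∈ FOLLOW(S) = {$}.
For S ::= N do num: FIRST(N do num) = {do, false, num, true}, so it goes in M[S, t] for t ∈ {do, false, num, true}.
For S ::= then: FIRST(then) = {then}, so it goes in M[S, t] for t ∈ {then}.

S ::= N do num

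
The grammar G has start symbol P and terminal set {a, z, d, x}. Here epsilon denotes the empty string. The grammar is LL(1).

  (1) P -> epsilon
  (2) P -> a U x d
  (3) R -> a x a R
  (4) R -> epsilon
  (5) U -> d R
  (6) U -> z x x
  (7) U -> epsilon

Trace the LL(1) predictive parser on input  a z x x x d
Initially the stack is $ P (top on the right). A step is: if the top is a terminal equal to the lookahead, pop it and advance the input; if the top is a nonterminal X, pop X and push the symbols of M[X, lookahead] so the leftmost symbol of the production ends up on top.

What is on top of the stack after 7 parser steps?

     Stack        Input          Action
  1  $ P          a z x x x d $  expand P -> a U x d
  2  $ d x U a    a z x x x d $  match a
  3  $ d x U      z x x x d $    expand U -> z x x
  4  $ d x x x z  z x x x d $    match z
  5  $ d x x x    x x x d $      match x
  6  $ d x x      x x d $        match x
  7  $ d x        x d $          match x
Stack after step 7: $ d (top = d).

d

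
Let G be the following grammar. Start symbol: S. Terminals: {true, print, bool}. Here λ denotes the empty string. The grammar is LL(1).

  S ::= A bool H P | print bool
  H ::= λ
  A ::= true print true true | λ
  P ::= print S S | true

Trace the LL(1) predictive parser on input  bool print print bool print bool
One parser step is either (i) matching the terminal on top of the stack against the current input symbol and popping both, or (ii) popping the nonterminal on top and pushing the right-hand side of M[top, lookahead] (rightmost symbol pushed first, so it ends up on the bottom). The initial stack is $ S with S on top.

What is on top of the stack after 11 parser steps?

bool

step 1: stack=$ S  input=bool print print bool print bool $  — expand S ::= A bool H P
step 2: stack=$ P H bool A  input=bool print print bool print bool $  — expand A ::= λ
step 3: stack=$ P H bool  input=bool print print bool print bool $  — match bool
step 4: stack=$ P H  input=print print bool print bool $  — expand H ::= λ
step 5: stack=$ P  input=print print bool print bool $  — expand P ::= print S S
step 6: stack=$ S S print  input=print print bool print bool $  — match print
step 7: stack=$ S S  input=print bool print bool $  — expand S ::= print bool
step 8: stack=$ S bool print  input=print bool print bool $  — match print
step 9: stack=$ S bool  input=bool print bool $  — match bool
step 10: stack=$ S  input=print bool $  — expand S ::= print bool
step 11: stack=$ bool print  input=print bool $  — match print
Stack after step 11: $ bool (top = bool).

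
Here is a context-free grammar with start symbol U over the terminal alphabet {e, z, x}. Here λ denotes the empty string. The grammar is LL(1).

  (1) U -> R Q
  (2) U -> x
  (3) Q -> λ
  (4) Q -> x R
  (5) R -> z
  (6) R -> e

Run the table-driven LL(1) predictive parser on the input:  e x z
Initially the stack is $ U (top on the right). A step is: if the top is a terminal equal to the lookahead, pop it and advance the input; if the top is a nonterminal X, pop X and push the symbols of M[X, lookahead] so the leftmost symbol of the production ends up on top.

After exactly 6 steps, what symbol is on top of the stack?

step 1: stack=$ U  input=e x z $  — expand U -> R Q
step 2: stack=$ Q R  input=e x z $  — expand R -> e
step 3: stack=$ Q e  input=e x z $  — match e
step 4: stack=$ Q  input=x z $  — expand Q -> x R
step 5: stack=$ R x  input=x z $  — match x
step 6: stack=$ R  input=z $  — expand R -> z
Stack after step 6: $ z (top = z).

z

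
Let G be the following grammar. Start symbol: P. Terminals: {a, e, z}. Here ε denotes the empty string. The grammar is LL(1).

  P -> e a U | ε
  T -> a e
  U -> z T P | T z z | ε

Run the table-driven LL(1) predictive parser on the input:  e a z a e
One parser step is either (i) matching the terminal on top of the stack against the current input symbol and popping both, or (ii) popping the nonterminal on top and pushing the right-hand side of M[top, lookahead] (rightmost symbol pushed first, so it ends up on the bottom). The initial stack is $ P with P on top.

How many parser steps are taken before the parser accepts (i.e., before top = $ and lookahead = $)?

9

step 1: stack=$ P  input=e a z a e $  — expand P -> e a U
step 2: stack=$ U a e  input=e a z a e $  — match e
step 3: stack=$ U a  input=a z a e $  — match a
step 4: stack=$ U  input=z a e $  — expand U -> z T P
step 5: stack=$ P T z  input=z a e $  — match z
step 6: stack=$ P T  input=a e $  — expand T -> a e
step 7: stack=$ P e a  input=a e $  — match a
step 8: stack=$ P e  input=e $  — match e
step 9: stack=$ P  input=$  — expand P -> ε
Accept reached after 9 steps.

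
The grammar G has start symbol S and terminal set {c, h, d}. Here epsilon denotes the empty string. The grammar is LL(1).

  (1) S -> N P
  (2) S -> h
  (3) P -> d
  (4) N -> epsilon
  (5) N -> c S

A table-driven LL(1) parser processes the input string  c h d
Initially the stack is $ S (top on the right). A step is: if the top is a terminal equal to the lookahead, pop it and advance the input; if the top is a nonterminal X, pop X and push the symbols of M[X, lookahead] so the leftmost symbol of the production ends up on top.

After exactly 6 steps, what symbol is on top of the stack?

     Stack    Input    Action
  1  $ S      c h d $  expand S -> N P
  2  $ P N    c h d $  expand N -> c S
  3  $ P S c  c h d $  match c
  4  $ P S    h d $    expand S -> h
  5  $ P h    h d $    match h
  6  $ P      d $      expand P -> d
Stack after step 6: $ d (top = d).

d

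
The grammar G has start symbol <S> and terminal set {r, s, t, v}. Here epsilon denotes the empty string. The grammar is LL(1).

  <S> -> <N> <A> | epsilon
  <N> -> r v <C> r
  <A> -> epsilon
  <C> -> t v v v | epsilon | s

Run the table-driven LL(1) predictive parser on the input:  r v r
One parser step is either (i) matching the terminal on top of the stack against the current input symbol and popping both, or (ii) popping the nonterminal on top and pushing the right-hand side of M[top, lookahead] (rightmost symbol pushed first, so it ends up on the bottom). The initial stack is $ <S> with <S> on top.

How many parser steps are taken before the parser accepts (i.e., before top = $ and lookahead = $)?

7

     Stack            Input    Action
  1  $ <S>            r v r $  expand <S> -> <N> <A>
  2  $ <A> <N>        r v r $  expand <N> -> r v <C> r
  3  $ <A> r <C> v r  r v r $  match r
  4  $ <A> r <C> v    v r $    match v
  5  $ <A> r <C>      r $      expand <C> -> epsilon
  6  $ <A> r          r $      match r
  7  $ <A>            $        expand <A> -> epsilon
Accept reached after 7 steps.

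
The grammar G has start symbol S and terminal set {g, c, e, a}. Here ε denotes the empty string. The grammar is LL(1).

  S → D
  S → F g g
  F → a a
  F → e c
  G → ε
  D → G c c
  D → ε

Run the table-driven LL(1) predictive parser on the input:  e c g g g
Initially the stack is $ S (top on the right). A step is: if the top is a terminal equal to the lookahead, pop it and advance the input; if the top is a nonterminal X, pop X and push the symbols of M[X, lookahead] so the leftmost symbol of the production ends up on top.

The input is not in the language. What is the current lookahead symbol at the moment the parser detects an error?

g

     Stack      Input        Action
  1  $ S        e c g g g $  expand S → F g g
  2  $ g g F    e c g g g $  expand F → e c
  3  $ g g c e  e c g g g $  match e
  4  $ g g c    c g g g $    match c
  5  $ g g      g g g $      match g
  6  $ g        g g $        match g
  7  $          g $          error: stack empty but input remains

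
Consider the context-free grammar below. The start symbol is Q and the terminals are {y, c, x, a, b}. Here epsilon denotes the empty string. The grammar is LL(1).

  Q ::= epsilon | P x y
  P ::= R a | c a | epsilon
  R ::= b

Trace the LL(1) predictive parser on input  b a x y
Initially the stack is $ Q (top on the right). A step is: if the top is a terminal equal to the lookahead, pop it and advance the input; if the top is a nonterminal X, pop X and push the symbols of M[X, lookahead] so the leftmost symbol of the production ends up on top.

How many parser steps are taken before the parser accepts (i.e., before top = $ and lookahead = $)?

     Stack      Input      Action
  1  $ Q        b a x y $  expand Q ::= P x y
  2  $ y x P    b a x y $  expand P ::= R a
  3  $ y x a R  b a x y $  expand R ::= b
  4  $ y x a b  b a x y $  match b
  5  $ y x a    a x y $    match a
  6  $ y x      x y $      match x
  7  $ y        y $        match y
Accept reached after 7 steps.

7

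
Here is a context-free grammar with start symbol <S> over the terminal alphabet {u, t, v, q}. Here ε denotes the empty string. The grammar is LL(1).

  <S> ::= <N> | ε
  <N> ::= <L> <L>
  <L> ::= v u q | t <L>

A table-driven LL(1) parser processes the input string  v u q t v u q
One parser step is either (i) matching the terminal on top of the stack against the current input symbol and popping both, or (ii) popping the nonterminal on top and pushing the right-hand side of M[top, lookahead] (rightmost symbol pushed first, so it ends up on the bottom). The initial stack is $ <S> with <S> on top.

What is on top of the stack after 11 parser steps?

step 1: stack=$ <S>  input=v u q t v u q $  — expand <S> ::= <N>
step 2: stack=$ <N>  input=v u q t v u q $  — expand <N> ::= <L> <L>
step 3: stack=$ <L> <L>  input=v u q t v u q $  — expand <L> ::= v u q
step 4: stack=$ <L> q u v  input=v u q t v u q $  — match v
step 5: stack=$ <L> q u  input=u q t v u q $  — match u
step 6: stack=$ <L> q  input=q t v u q $  — match q
step 7: stack=$ <L>  input=t v u q $  — expand <L> ::= t <L>
step 8: stack=$ <L> t  input=t v u q $  — match t
step 9: stack=$ <L>  input=v u q $  — expand <L> ::= v u q
step 10: stack=$ q u v  input=v u q $  — match v
step 11: stack=$ q u  input=u q $  — match u
Stack after step 11: $ q (top = q).

q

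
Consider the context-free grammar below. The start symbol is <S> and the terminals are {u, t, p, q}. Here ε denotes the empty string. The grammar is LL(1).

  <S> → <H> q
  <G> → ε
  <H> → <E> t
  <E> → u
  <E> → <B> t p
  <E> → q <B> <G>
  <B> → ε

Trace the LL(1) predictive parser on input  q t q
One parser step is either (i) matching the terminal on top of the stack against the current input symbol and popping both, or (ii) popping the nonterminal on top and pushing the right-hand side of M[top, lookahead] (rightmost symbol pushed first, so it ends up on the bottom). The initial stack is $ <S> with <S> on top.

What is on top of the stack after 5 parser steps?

<G>

     Stack            Input    Action
  1  $ <S>            q t q $  expand <S> → <H> q
  2  $ q <H>          q t q $  expand <H> → <E> t
  3  $ q t <E>        q t q $  expand <E> → q <B> <G>
  4  $ q t <G> <B> q  q t q $  match q
  5  $ q t <G> <B>    t q $    expand <B> → ε
Stack after step 5: $ q t <G> (top = <G>).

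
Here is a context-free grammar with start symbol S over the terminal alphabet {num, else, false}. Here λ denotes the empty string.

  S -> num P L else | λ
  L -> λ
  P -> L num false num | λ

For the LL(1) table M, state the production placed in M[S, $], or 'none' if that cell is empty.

S -> λ

FIRST(S): from S->num P L else we get {num}; from S->λ we get {λ}. So FIRST(S) = {λ, num}.
FIRST(L): from L->λ we get {λ}. So FIRST(L) = {λ}.
FIRST(P): from P->L num false num we get {num}; from P->λ we get {λ}. So FIRST(P) = {λ, num}.
FOLLOW(S) includes $ since S is the start symbol.
FOLLOW(S): S appears on no right-hand side. Thus FOLLOW(S) = {$}.
For S -> num P L else: FIRST(num P L else) = {num}, so it goes in M[S, t] for t ∈ {num}.
For S -> λ: FIRST(λ) = {λ}, so it goes in M[S, t] for t ∈ {}; since λ ∈ FIRST, also for every t ∈ FOLLOW(S) = {$}.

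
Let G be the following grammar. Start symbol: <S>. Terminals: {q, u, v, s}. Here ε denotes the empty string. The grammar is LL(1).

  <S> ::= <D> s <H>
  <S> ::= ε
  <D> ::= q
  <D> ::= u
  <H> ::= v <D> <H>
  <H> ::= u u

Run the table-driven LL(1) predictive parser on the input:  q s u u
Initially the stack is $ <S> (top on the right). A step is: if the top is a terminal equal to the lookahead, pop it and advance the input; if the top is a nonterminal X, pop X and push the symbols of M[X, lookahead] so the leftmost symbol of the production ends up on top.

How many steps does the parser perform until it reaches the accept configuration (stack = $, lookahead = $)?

7

     Stack        Input      Action
  1  $ <S>        q s u u $  expand <S> ::= <D> s <H>
  2  $ <H> s <D>  q s u u $  expand <D> ::= q
  3  $ <H> s q    q s u u $  match q
  4  $ <H> s      s u u $    match s
  5  $ <H>        u u $      expand <H> ::= u u
  6  $ u u        u u $      match u
  7  $ u          u $        match u
Accept reached after 7 steps.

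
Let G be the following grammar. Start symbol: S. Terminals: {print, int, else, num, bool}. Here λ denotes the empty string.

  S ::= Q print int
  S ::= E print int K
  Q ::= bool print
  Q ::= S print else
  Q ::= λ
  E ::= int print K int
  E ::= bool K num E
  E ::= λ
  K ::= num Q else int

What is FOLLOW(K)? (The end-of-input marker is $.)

{$, int, num, print}

FIRST(E) = {λ, bool, int}
FIRST(K) = {num}
FIRST(S) = {bool, int, print}  (via Q print int, E print int K)
FIRST(Q) = {λ, bool, int, print}  (via S print else)
FOLLOW(S) includes $ since S is the start symbol.
FOLLOW(S): in Q::=S print else, S is followed by print else with FIRST {print}. Thus FOLLOW(S) = {$, print}.
FOLLOW(Q): in S::=Q print int, Q is followed by print int with FIRST {print}; in K::=num Q else int, Q is followed by else int with FIRST {else}. Thus FOLLOW(Q) = {else, print}.
FOLLOW(E): in S::=E print int K, E is followed by print int K with FIRST {print}; in E::=bool K num E, the suffix after E is empty (adds nothing new). Thus FOLLOW(E) = {print}.
FOLLOW(K): in S::=E print int K, the suffix after K is empty, so FOLLOW(K) ⊇ FOLLOW(S) = {$, print}; in E::=int print K int, K is followed by int with FIRST {int}; in E::=bool K num E, K is followed by num E with FIRST {num}. Thus FOLLOW(K) = {$, int, num, print}.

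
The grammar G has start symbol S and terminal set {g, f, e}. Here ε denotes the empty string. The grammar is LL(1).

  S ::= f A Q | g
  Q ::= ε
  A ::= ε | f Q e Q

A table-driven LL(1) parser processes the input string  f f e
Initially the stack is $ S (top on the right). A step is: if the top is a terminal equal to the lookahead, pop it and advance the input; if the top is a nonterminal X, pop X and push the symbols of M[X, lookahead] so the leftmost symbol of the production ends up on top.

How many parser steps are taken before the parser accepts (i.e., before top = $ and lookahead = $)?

8

     Stack        Input    Action
  1  $ S          f f e $  expand S ::= f A Q
  2  $ Q A f      f f e $  match f
  3  $ Q A        f e $    expand A ::= f Q e Q
  4  $ Q Q e Q f  f e $    match f
  5  $ Q Q e Q    e $      expand Q ::= ε
  6  $ Q Q e      e $      match e
  7  $ Q Q        $        expand Q ::= ε
  8  $ Q          $        expand Q ::= ε
Accept reached after 8 steps.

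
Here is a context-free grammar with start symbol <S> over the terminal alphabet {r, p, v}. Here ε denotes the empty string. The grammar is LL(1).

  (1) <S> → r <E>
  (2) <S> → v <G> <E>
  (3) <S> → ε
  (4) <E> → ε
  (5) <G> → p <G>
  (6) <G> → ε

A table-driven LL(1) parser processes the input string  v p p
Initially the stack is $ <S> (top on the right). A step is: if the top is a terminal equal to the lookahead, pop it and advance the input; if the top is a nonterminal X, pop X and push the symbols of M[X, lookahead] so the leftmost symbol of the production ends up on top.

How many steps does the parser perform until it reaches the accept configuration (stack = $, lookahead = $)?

     Stack        Input    Action
  1  $ <S>        v p p $  expand <S> → v <G> <E>
  2  $ <E> <G> v  v p p $  match v
  3  $ <E> <G>    p p $    expand <G> → p <G>
  4  $ <E> <G> p  p p $    match p
  5  $ <E> <G>    p $      expand <G> → p <G>
  6  $ <E> <G> p  p $      match p
  7  $ <E> <G>    $        expand <G> → ε
  8  $ <E>        $        expand <E> → ε
Accept reached after 8 steps.

8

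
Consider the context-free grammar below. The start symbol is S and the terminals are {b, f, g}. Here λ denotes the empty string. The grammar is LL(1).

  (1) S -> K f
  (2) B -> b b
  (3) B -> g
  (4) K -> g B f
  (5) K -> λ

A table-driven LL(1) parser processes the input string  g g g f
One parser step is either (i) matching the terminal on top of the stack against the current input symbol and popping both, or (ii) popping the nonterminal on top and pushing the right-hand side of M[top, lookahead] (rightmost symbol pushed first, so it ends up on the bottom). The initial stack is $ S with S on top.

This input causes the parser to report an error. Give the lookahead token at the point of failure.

step 1: stack=$ S  input=g g g f $  — expand S -> K f
step 2: stack=$ f K  input=g g g f $  — expand K -> g B f
step 3: stack=$ f f B g  input=g g g f $  — match g
step 4: stack=$ f f B  input=g g f $  — expand B -> g
step 5: stack=$ f f g  input=g g f $  — match g
step 6: stack=$ f f  input=g f $  — error: top is terminal f but lookahead is g

g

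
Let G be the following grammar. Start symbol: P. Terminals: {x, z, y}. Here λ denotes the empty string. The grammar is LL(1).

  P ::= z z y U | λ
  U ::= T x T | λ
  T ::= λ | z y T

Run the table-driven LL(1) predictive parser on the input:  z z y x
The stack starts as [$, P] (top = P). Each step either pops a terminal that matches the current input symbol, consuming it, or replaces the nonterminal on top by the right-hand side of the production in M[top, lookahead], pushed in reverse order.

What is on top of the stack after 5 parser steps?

step 1: stack=$ P  input=z z y x $  — expand P ::= z z y U
step 2: stack=$ U y z z  input=z z y x $  — match z
step 3: stack=$ U y z  input=z y x $  — match z
step 4: stack=$ U y  input=y x $  — match y
step 5: stack=$ U  input=x $  — expand U ::= T x T
Stack after step 5: $ T x T (top = T).

T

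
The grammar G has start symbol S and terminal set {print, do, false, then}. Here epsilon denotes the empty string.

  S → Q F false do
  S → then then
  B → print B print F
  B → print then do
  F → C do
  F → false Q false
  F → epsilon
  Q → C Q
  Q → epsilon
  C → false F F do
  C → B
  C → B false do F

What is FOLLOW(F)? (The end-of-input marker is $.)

FIRST(B) = {print}
FIRST(C) = {false, print}  (via B, B false do F)
FIRST(F) = {epsilon, false, print}  (via C do)
FIRST(Q) = {epsilon, false, print}  (via C Q)
FIRST(S) = {false, print, then}  (via Q F false do)
FOLLOW(S) includes $ since S is the start symbol.
FOLLOW(S): S appears on no right-hand side. Thus FOLLOW(S) = {$}.
FOLLOW(Q): in S→Q F false do, Q is followed by F false do with FIRST {false, print}; in F→false Q false, Q is followed by false with FIRST {false}; in Q→C Q, the suffix after Q is empty (adds nothing new). Thus FOLLOW(Q) = {false, print}.
FOLLOW(C): in F→C do, C is followed by do with FIRST {do}; in Q→C Q, C is followed by Q with FIRST {epsilon, false, print}; in Q→C Q, the suffix after C is nullable, so FOLLOW(C) ⊇ FOLLOW(Q) = {false, print}. Thus FOLLOW(C) = {do, false, print}.
FOLLOW(B): in B→print B print F, B is followed by print F with FIRST {print}; in C→B, the suffix after B is empty, so FOLLOW(B) ⊇ FOLLOW(C) = {do, false, print}; in C→B false do F, B is followed by false do F with FIRST {false}. Thus FOLLOW(B) = {do, false, print}.
FOLLOW(F): in S→Q F false do, F is followed by false do with FIRST {false}; in B→print B print F, the suffix after F is empty, so FOLLOW(F) ⊇ FOLLOW(B) = {do, false, print}; in C→false F F do (occurrence 1), F is followed by F do with FIRST {do, false, print}; in C→false F F do (occurrence 2), F is followed by do with FIRST {do}; in C→B false do F, the suffix after F is empty, so FOLLOW(F) ⊇ FOLLOW(C) = {do, false, print}. Thus FOLLOW(F) = {do, false, print}.

{do, false, print}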